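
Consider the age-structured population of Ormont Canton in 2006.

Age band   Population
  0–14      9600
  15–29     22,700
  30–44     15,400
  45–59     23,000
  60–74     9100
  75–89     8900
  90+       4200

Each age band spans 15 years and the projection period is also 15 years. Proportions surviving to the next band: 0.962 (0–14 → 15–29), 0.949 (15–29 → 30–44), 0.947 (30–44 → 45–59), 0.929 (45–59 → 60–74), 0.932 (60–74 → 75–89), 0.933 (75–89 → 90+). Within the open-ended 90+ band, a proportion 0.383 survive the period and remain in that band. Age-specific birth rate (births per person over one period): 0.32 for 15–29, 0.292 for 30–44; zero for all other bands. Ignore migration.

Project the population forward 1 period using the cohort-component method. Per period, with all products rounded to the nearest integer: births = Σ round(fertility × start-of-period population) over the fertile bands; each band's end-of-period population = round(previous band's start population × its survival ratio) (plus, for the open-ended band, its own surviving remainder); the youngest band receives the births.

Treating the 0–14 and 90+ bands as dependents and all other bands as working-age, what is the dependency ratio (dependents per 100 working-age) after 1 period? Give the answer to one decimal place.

Call the groups 1 to 7, youngest first.
After projecting period 1:
Births: 22700 × 0.32 = 7264, 15400 × 0.292 = 4497 → 11761
Group 2: 9600 × 0.962 = 9235
Group 3: 22700 × 0.949 = 21542
Group 4: 15400 × 0.947 = 14584
Group 5: 23000 × 0.929 = 21367
Group 6: 9100 × 0.932 = 8481
Group 7: 8900 × 0.933 + 4200 × 0.383 = 8304 + 1609 = 9913
Giving 11761 / 9235 / 21542 / 14584 / 21367 / 8481 / 9913.
Dependents (band 0–14 + band 90+) = 11761 + 9913 = 21674; working-age = 75209; ratio = 21674/75209 × 100 = 28.8

28.8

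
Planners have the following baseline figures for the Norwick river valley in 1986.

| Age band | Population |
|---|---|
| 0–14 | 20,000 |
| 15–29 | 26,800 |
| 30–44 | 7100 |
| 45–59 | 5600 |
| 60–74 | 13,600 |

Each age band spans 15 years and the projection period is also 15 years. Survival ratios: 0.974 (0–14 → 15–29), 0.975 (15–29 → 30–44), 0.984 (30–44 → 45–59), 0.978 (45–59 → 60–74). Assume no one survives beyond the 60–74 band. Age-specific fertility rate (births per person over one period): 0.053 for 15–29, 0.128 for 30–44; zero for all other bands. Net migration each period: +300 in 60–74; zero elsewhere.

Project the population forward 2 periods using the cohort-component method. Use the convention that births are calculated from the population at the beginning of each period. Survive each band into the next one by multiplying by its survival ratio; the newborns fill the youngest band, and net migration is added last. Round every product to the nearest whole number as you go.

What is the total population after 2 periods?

58482

(Groups numbered youngest = 1 to oldest = 5.)
After projecting period 1:
Births: 26800 × 0.053 = 1420  |  7100 × 0.128 = 909 → 2329
Group 2: 20000 × 0.974 = 19480
Group 3: 26800 × 0.975 = 26130
Group 4: 7100 × 0.984 = 6986
Group 5: 5600 × 0.978 = 5477
Net migration: Group 5 + 300 → 5777
Population now: 0–14=2329, 15–29=19480, 30–44=26130, 45–59=6986, 60–74=5777
After projecting period 2:
Births: 19480 × 0.053 = 1032  |  26130 × 0.128 = 3345 → 4377
Group 2: 2329 × 0.974 = 2268
Group 3: 19480 × 0.975 = 18993
Group 4: 26130 × 0.984 = 25712
Group 5: 6986 × 0.978 = 6832
Net migration: Group 5 + 300 → 7132
Population now: 0–14=4377, 15–29=2268, 30–44=18993, 45–59=25712, 60–74=7132
Total after period 2: 4377 + 2268 + 18993 + 25712 + 7132 = 58482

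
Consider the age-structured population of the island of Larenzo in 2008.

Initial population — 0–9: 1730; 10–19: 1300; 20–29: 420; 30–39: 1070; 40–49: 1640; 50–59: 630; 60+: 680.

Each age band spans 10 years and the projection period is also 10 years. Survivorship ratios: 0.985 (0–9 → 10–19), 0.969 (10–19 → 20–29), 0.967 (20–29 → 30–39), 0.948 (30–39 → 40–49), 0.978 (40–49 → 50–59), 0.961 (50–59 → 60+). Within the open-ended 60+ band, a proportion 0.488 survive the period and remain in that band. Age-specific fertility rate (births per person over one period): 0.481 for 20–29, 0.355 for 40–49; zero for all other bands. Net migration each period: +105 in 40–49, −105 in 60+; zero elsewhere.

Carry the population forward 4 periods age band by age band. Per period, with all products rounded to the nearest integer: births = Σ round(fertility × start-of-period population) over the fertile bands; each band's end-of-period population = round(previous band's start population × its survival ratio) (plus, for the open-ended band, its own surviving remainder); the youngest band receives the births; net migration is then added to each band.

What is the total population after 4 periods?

After projecting period 1:
Births: 420 × 0.481 = 202  |  1640 × 0.355 = 582 ⇒ total 784
10–19: 1730 × 0.985 = 1704
20–29: 1300 × 0.969 = 1260
30–39: 420 × 0.967 = 406
40–49: 1070 × 0.948 = 1014
50–59: 1640 × 0.978 = 1604
60+: 630 × 0.961 + 680 × 0.488 = 605 + 332 = 937
Net migration: 40–49 + 105 → 1119; 60+ − 105 → 832
Population now: 0–9=784, 10–19=1704, 20–29=1260, 30–39=406, 40–49=1119, 50–59=1604, 60+=832
After projecting period 2:
Births: 1260 × 0.481 = 606  |  1119 × 0.355 = 397 ⇒ total 1003
10–19: 784 × 0.985 = 772
20–29: 1704 × 0.969 = 1651
30–39: 1260 × 0.967 = 1218
40–49: 406 × 0.948 = 385
50–59: 1119 × 0.978 = 1094
60+: 1604 × 0.961 + 832 × 0.488 = 1541 + 406 = 1947
Net migration: 40–49 + 105 → 490; 60+ − 105 → 1842
Population now: 0–9=1003, 10–19=772, 20–29=1651, 30–39=1218, 40–49=490, 50–59=1094, 60+=1842
After projecting period 3:
Births: 1651 × 0.481 = 794  |  490 × 0.355 = 174 ⇒ total 968
10–19: 1003 × 0.985 = 988
20–29: 772 × 0.969 = 748
30–39: 1651 × 0.967 = 1597
40–49: 1218 × 0.948 = 1155
50–59: 490 × 0.978 = 479
60+: 1094 × 0.961 + 1842 × 0.488 = 1051 + 899 = 1950
Net migration: 40–49 + 105 → 1260; 60+ − 105 → 1845
Population now: 0–9=968, 10–19=988, 20–29=748, 30–39=1597, 40–49=1260, 50–59=479, 60+=1845
After projecting period 4:
Births: 748 × 0.481 = 360  |  1260 × 0.355 = 447 ⇒ total 807
10–19: 968 × 0.985 = 953
20–29: 988 × 0.969 = 957
30–39: 748 × 0.967 = 723
40–49: 1597 × 0.948 = 1514
50–59: 1260 × 0.978 = 1232
60+: 479 × 0.961 + 1845 × 0.488 = 460 + 900 = 1360
Net migration: 40–49 + 105 → 1619; 60+ − 105 → 1255
Population now: 0–9=807, 10–19=953, 20–29=957, 30–39=723, 40–49=1619, 50–59=1232, 60+=1255
Total after period 4: 807 + 953 + 957 + 723 + 1619 + 1232 + 1255 = 7546

7546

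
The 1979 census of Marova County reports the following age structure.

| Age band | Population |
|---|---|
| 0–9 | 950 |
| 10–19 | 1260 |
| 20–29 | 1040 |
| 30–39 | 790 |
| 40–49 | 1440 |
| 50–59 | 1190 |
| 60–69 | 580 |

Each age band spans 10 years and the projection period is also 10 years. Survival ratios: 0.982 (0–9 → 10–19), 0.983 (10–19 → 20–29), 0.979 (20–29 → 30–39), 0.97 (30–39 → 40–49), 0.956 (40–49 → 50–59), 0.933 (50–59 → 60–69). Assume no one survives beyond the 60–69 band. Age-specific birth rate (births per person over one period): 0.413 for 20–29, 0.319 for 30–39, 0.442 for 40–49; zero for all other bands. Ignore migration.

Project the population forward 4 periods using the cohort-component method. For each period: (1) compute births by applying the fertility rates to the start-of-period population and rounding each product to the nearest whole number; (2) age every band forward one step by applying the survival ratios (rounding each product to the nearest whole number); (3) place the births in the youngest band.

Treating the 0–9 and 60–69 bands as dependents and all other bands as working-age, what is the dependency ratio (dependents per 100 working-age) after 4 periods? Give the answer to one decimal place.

Period 1.
Births: 1040 * 0.413 = 430  |  790 * 0.319 = 252  |  1440 * 0.442 = 636 → 1318
10–19: 950 * 0.982 = 933
20–29: 1260 * 0.983 = 1239
30–39: 1040 * 0.979 = 1018
40–49: 790 * 0.97 = 766
50–59: 1440 * 0.956 = 1377
60–69: 1190 * 0.933 = 1110
Population now: 0–9=1318, 10–19=933, 20–29=1239, 30–39=1018, 40–49=766, 50–59=1377, 60–69=1110
Period 2.
Births: 1239 * 0.413 = 512  |  1018 * 0.319 = 325  |  766 * 0.442 = 339 → 1176
10–19: 1318 * 0.982 = 1294
20–29: 933 * 0.983 = 917
30–39: 1239 * 0.979 = 1213
40–49: 1018 * 0.97 = 987
50–59: 766 * 0.956 = 732
60–69: 1377 * 0.933 = 1285
Population now: 0–9=1176, 10–19=1294, 20–29=917, 30–39=1213, 40–49=987, 50–59=732, 60–69=1285
Period 3.
Births: 917 * 0.413 = 379  |  1213 * 0.319 = 387  |  987 * 0.442 = 436 → 1202
10–19: 1176 * 0.982 = 1155
20–29: 1294 * 0.983 = 1272
30–39: 917 * 0.979 = 898
40–49: 1213 * 0.97 = 1177
50–59: 987 * 0.956 = 944
60–69: 732 * 0.933 = 683
Population now: 0–9=1202, 10–19=1155, 20–29=1272, 30–39=898, 40–49=1177, 50–59=944, 60–69=683
Period 4.
Births: 1272 * 0.413 = 525  |  898 * 0.319 = 286  |  1177 * 0.442 = 520 → 1331
10–19: 1202 * 0.982 = 1180
20–29: 1155 * 0.983 = 1135
30–39: 1272 * 0.979 = 1245
40–49: 898 * 0.97 = 871
50–59: 1177 * 0.956 = 1125
60–69: 944 * 0.933 = 881
Population now: 0–9=1331, 10–19=1180, 20–29=1135, 30–39=1245, 40–49=871, 50–59=1125, 60–69=881
Dependents (band 0–9 + band 60–69) = 1331 + 881 = 2212; working-age = 5556; ratio = 2212/5556 × 100 = 39.8

39.8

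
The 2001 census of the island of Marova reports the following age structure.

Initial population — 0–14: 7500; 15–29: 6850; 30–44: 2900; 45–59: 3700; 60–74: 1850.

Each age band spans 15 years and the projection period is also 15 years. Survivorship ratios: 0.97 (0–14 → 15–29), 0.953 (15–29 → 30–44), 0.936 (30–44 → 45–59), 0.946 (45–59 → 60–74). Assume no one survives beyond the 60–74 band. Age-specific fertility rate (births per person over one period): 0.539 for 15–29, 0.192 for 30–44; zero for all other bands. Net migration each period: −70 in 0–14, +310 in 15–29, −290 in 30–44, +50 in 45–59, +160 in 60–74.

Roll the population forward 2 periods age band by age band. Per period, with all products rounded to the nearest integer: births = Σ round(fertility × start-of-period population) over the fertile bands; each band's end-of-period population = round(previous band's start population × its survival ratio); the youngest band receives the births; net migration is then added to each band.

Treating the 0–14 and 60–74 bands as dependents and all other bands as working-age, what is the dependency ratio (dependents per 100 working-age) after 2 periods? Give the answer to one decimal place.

46.5

(Groups numbered youngest = 1 to oldest = 5.)
[period 1]
Births: 6850 * 0.539 = 3692 ; 2900 * 0.192 = 557 ⇒ total 4249
Group 2: 7500 * 0.97 = 7275
Group 3: 6850 * 0.953 = 6528
Group 4: 2900 * 0.936 = 2714
Group 5: 3700 * 0.946 = 3500
Net migration: Group 1 − 70 → 4179; Group 2 + 310 → 7585; Group 3 − 290 → 6238; Group 4 + 50 → 2764; Group 5 + 160 → 3660
Population now: 0–14=4179, 15–29=7585, 30–44=6238, 45–59=2764, 60–74=3660
[period 2]
Births: 7585 * 0.539 = 4088 ; 6238 * 0.192 = 1198 ⇒ total 5286
Group 2: 4179 * 0.97 = 4054
Group 3: 7585 * 0.953 = 7229
Group 4: 6238 * 0.936 = 5839
Group 5: 2764 * 0.946 = 2615
Net migration: Group 1 − 70 → 5216; Group 2 + 310 → 4364; Group 3 − 290 → 6939; Group 4 + 50 → 5889; Group 5 + 160 → 2775
Population now: 0–14=5216, 15–29=4364, 30–44=6939, 45–59=5889, 60–74=2775
Dependents (band 0–14 + band 60–74) = 5216 + 2775 = 7991; working-age = 17192; ratio = 7991/17192 × 100 = 46.5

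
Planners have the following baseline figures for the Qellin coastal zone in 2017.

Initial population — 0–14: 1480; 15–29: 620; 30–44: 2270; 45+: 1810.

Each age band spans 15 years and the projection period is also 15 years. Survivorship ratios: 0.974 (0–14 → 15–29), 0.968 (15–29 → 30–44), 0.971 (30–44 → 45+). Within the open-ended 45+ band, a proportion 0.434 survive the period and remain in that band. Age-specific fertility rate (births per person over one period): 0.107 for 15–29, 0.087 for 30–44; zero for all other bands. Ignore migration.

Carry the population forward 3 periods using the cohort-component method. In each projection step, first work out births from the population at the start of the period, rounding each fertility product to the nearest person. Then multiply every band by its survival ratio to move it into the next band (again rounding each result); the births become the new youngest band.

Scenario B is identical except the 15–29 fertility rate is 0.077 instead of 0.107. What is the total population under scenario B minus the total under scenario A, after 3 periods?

Period 1.
Births: 620 * 0.107 = 66  |  2270 * 0.087 = 197 → total 263
15–29: 1480 * 0.974 = 1442
30–44: 620 * 0.968 = 600
45+: 2270 * 0.971 + 1810 * 0.434 = 2204 + 786 = 2990
End of period: [263, 1442, 600, 2990]
Period 2.
Births: 1442 * 0.107 = 154  |  600 * 0.087 = 52 → total 206
15–29: 263 * 0.974 = 256
30–44: 1442 * 0.968 = 1396
45+: 600 * 0.971 + 2990 * 0.434 = 583 + 1298 = 1881
End of period: [206, 256, 1396, 1881]
Period 3.
Births: 256 * 0.107 = 27  |  1396 * 0.087 = 121 → total 148
15–29: 206 * 0.974 = 201
30–44: 256 * 0.968 = 248
45+: 1396 * 0.971 + 1881 * 0.434 = 1356 + 816 = 2172
End of period: [148, 201, 248, 2172]
Scenario A total after 3 periods: 2769
Scenario B projection —
Period 1.
Births: 620 * 0.077 = 48  |  2270 * 0.087 = 197 → total 245
15–29: 1480 * 0.974 = 1442
30–44: 620 * 0.968 = 600
45+: 2270 * 0.971 + 1810 * 0.434 = 2204 + 786 = 2990
End of period: [245, 1442, 600, 2990]
Period 2.
Births: 1442 * 0.077 = 111  |  600 * 0.087 = 52 → total 163
15–29: 245 * 0.974 = 239
30–44: 1442 * 0.968 = 1396
45+: 600 * 0.971 + 2990 * 0.434 = 583 + 1298 = 1881
End of period: [163, 239, 1396, 1881]
Period 3.
Births: 239 * 0.077 = 18  |  1396 * 0.087 = 121 → total 139
15–29: 163 * 0.974 = 159
30–44: 239 * 0.968 = 231
45+: 1396 * 0.971 + 1881 * 0.434 = 1356 + 816 = 2172
End of period: [139, 159, 231, 2172]
Scenario B total after 3 periods: 2701
Difference B − A = 2701 − 2769 = -68

-68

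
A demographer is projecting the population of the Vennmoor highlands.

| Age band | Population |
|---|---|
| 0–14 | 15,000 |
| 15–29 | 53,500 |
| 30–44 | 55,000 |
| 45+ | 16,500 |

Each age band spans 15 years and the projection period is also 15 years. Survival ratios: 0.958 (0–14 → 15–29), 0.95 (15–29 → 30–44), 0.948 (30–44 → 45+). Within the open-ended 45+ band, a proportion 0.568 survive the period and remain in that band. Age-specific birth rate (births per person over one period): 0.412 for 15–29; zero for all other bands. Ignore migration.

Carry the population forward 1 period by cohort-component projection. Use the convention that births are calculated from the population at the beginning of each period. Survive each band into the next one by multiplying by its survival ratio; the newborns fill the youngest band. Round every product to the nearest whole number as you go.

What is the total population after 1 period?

Period 1.
Births: 53500 × 0.412 = 22042
15–29: 15000 × 0.958 = 14370
30–44: 53500 × 0.95 = 50825
45+: 55000 × 0.948 + 16500 × 0.568 = 52140 + 9372 = 61512
Population now: 0–14=22042, 15–29=14370, 30–44=50825, 45+=61512
Total after period 1: 22042 + 14370 + 50825 + 61512 = 148749

148749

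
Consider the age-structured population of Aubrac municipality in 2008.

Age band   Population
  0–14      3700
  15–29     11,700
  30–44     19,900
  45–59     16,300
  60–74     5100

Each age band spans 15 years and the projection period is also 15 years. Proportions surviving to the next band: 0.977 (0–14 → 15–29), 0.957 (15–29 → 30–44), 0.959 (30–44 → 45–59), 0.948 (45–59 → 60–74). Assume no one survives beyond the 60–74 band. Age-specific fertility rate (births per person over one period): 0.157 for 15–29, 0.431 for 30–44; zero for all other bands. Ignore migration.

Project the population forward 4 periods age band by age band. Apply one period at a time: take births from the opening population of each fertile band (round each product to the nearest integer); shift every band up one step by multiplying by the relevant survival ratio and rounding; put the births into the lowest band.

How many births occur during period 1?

10414

Period 1.
Births: 11700 * 0.157 = 1837, 19900 * 0.431 = 8577 → total 10414
15–29: 3700 * 0.977 = 3615
30–44: 11700 * 0.957 = 11197
45–59: 19900 * 0.959 = 19084
60–74: 16300 * 0.948 = 15452
Population now: 0–14=10414, 15–29=3615, 30–44=11197, 45–59=19084, 60–74=15452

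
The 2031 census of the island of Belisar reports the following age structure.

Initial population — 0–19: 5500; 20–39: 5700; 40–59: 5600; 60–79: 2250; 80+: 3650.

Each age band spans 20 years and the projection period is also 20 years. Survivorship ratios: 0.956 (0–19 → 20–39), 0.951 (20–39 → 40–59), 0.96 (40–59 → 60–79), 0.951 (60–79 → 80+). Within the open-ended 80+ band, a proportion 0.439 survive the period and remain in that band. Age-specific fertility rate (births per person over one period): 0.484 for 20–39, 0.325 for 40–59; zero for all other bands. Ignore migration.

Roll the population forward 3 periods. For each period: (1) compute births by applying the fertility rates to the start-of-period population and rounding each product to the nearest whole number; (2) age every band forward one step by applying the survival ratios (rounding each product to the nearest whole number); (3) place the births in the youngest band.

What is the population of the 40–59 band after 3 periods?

4163

Numbering the groups 1..5 from youngest to oldest:
Period 1:
Births: 5700 * 0.484 = 2759, 5600 * 0.325 = 1820 — total 4579
Group 2: 5500 * 0.956 = 5258
Group 3: 5700 * 0.951 = 5421
Group 4: 5600 * 0.96 = 5376
Group 5: 2250 * 0.951 + 3650 * 0.439 = 2140 + 1602 = 3742
Giving 4579 / 5258 / 5421 / 5376 / 3742.
Period 2:
Births: 5258 * 0.484 = 2545, 5421 * 0.325 = 1762 — total 4307
Group 2: 4579 * 0.956 = 4378
Group 3: 5258 * 0.951 = 5000
Group 4: 5421 * 0.96 = 5204
Group 5: 5376 * 0.951 + 3742 * 0.439 = 5113 + 1643 = 6756
Giving 4307 / 4378 / 5000 / 5204 / 6756.
Period 3:
Births: 4378 * 0.484 = 2119, 5000 * 0.325 = 1625 — total 3744
Group 2: 4307 * 0.956 = 4117
Group 3: 4378 * 0.951 = 4163
Group 4: 5000 * 0.96 = 4800
Group 5: 5204 * 0.951 + 6756 * 0.439 = 4949 + 2966 = 7915
Giving 3744 / 4117 / 4163 / 4800 / 7915.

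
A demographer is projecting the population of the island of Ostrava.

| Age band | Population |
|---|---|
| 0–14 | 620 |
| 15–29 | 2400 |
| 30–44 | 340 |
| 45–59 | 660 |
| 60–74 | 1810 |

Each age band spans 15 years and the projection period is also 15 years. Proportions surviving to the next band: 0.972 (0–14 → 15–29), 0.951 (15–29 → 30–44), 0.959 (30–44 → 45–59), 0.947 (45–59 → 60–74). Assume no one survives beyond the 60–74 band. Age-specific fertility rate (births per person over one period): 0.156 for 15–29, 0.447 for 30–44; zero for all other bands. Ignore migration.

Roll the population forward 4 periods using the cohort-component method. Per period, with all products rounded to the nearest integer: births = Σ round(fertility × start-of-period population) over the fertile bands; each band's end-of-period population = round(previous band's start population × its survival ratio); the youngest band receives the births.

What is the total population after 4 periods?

[period 1]
Births: 2400 × 0.156 = 374 ; 340 × 0.447 = 152 → 526
15–29: 620 × 0.972 = 603
30–44: 2400 × 0.951 = 2282
45–59: 340 × 0.959 = 326
60–74: 660 × 0.947 = 625
Giving 526 / 603 / 2282 / 326 / 625.
[period 2]
Births: 603 × 0.156 = 94 ; 2282 × 0.447 = 1020 → 1114
15–29: 526 × 0.972 = 511
30–44: 603 × 0.951 = 573
45–59: 2282 × 0.959 = 2188
60–74: 326 × 0.947 = 309
Giving 1114 / 511 / 573 / 2188 / 309.
[period 3]
Births: 511 × 0.156 = 80 ; 573 × 0.447 = 256 → 336
15–29: 1114 × 0.972 = 1083
30–44: 511 × 0.951 = 486
45–59: 573 × 0.959 = 550
60–74: 2188 × 0.947 = 2072
Giving 336 / 1083 / 486 / 550 / 2072.
[period 4]
Births: 1083 × 0.156 = 169 ; 486 × 0.447 = 217 → 386
15–29: 336 × 0.972 = 327
30–44: 1083 × 0.951 = 1030
45–59: 486 × 0.959 = 466
60–74: 550 × 0.947 = 521
Giving 386 / 327 / 1030 / 466 / 521.
Total after period 4: 386 + 327 + 1030 + 466 + 521 = 2730

2730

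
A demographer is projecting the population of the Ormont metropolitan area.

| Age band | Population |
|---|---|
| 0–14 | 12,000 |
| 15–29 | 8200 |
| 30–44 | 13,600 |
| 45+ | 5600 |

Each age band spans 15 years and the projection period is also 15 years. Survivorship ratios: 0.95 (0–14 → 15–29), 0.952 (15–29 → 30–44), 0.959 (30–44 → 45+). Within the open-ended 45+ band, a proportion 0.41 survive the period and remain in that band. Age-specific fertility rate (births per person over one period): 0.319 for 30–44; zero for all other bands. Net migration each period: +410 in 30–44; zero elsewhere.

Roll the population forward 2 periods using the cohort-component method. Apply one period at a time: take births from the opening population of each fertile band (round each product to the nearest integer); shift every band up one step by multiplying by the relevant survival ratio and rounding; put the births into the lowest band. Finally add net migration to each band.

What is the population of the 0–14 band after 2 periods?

Numbering the groups 1..4 from youngest to oldest:
After projecting period 1:
Births: 13600 × 0.319 = 4338
Group 2: 12000 × 0.95 = 11400
Group 3: 8200 × 0.952 = 7806
Group 4: 13600 × 0.959 + 5600 × 0.41 = 13042 + 2296 = 15338
Net migration: Group 3 + 410 → 8216
Population now: 0–14=4338, 15–29=11400, 30–44=8216, 45+=15338
After projecting period 2:
Births: 8216 × 0.319 = 2621
Group 2: 4338 × 0.95 = 4121
Group 3: 11400 × 0.952 = 10853
Group 4: 8216 × 0.959 + 15338 × 0.41 = 7879 + 6289 = 14168
Net migration: Group 3 + 410 → 11263
Population now: 0–14=2621, 15–29=4121, 30–44=11263, 45+=14168

2621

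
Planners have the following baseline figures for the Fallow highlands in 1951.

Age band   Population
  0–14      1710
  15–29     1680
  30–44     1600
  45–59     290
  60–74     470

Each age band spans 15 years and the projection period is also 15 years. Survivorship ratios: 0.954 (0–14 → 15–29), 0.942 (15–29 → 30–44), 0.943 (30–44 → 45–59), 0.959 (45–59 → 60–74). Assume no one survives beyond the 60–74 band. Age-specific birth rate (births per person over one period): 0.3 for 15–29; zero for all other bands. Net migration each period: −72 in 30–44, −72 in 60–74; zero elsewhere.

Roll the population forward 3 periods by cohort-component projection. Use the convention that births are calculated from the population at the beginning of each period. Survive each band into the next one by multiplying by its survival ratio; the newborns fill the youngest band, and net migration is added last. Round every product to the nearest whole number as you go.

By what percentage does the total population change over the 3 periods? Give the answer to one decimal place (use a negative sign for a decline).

-36.2

Numbering the bands 1..5 from youngest to oldest:
Period 1.
Births: 1680 * 0.3 = 504
Band 2: 1710 * 0.954 = 1631
Band 3: 1680 * 0.942 = 1583
Band 4: 1600 * 0.943 = 1509
Band 5: 290 * 0.959 = 278
Net migration: Band 3 − 72 → 1511; Band 5 − 72 → 206
Population now: 0–14=504, 15–29=1631, 30–44=1511, 45–59=1509, 60–74=206
Period 2.
Births: 1631 * 0.3 = 489
Band 2: 504 * 0.954 = 481
Band 3: 1631 * 0.942 = 1536
Band 4: 1511 * 0.943 = 1425
Band 5: 1509 * 0.959 = 1447
Net migration: Band 3 − 72 → 1464; Band 5 − 72 → 1375
Population now: 0–14=489, 15–29=481, 30–44=1464, 45–59=1425, 60–74=1375
Period 3.
Births: 481 * 0.3 = 144
Band 2: 489 * 0.954 = 467
Band 3: 481 * 0.942 = 453
Band 4: 1464 * 0.943 = 1381
Band 5: 1425 * 0.959 = 1367
Net migration: Band 3 − 72 → 381; Band 5 − 72 → 1295
Population now: 0–14=144, 15–29=467, 30–44=381, 45–59=1381, 60–74=1295
Total: 5750 → 3668; change = -2082; percentage change = -36.2%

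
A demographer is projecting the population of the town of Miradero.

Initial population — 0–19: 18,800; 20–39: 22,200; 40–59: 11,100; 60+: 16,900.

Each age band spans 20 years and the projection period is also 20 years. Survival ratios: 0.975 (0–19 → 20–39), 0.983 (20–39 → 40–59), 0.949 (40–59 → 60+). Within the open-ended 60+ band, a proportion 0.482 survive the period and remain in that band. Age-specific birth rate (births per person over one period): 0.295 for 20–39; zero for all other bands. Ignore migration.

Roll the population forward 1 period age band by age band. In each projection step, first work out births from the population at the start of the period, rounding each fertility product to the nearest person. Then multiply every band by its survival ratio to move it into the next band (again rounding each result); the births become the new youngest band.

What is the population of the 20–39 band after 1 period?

18330

[period 1]
Births: 22200 * 0.295 = 6549
20–39: 18800 * 0.975 = 18330
40–59: 22200 * 0.983 = 21823
60+: 11100 * 0.949 + 16900 * 0.482 = 10534 + 8146 = 18680
End of period: [6549, 18330, 21823, 18680]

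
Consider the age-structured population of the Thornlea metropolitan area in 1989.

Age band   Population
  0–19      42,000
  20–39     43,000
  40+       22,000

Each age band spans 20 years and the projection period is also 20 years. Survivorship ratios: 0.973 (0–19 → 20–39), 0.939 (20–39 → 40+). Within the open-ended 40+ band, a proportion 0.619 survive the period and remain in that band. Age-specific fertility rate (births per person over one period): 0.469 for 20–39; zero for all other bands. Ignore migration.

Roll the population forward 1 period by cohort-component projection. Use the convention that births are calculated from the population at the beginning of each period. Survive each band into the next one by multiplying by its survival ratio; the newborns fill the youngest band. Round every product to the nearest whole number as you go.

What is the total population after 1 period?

Numbering the bands 1..3 from youngest to oldest:
Period 1:
Births: 43000 × 0.469 = 20167
Band 2: 42000 × 0.973 = 40866
Band 3: 43000 × 0.939 + 22000 × 0.619 = 40377 + 13618 = 53995
Giving 20167 / 40866 / 53995.
Total after period 1: 20167 + 40866 + 53995 = 115028

115028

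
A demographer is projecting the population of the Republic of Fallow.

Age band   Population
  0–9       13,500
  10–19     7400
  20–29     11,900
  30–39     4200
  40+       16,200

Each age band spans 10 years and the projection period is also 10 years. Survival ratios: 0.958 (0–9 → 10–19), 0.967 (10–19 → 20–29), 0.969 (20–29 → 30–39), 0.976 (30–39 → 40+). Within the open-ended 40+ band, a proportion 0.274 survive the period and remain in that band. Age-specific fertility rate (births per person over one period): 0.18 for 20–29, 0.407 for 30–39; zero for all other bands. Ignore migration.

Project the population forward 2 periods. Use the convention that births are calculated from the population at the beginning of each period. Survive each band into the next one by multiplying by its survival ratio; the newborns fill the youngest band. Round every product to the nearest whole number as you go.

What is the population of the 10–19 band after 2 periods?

3689

[period 1]
Births: 11900 * 0.18 = 2142, 4200 * 0.407 = 1709 → total 3851
10–19: 13500 * 0.958 = 12933
20–29: 7400 * 0.967 = 7156
30–39: 11900 * 0.969 = 11531
40+: 4200 * 0.976 + 16200 * 0.274 = 4099 + 4439 = 8538
End of period: [3851, 12933, 7156, 11531, 8538]
[period 2]
Births: 7156 * 0.18 = 1288, 11531 * 0.407 = 4693 → total 5981
10–19: 3851 * 0.958 = 3689
20–29: 12933 * 0.967 = 12506
30–39: 7156 * 0.969 = 6934
40+: 11531 * 0.976 + 8538 * 0.274 = 11254 + 2339 = 13593
End of period: [5981, 3689, 12506, 6934, 13593]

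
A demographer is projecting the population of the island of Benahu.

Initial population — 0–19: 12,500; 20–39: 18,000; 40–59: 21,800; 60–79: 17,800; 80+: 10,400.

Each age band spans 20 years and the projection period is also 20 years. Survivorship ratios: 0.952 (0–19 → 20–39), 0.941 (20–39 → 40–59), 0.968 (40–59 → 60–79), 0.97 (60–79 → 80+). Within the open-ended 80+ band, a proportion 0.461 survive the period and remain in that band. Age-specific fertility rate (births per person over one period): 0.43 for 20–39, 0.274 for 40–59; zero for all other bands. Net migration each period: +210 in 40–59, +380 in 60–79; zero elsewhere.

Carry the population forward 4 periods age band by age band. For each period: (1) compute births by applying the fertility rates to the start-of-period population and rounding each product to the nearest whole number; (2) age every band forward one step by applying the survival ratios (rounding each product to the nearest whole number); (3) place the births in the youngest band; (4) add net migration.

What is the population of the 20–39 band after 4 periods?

Period 1.
Births: 18000 × 0.43 = 7740, 21800 × 0.274 = 5973 ⇒ total 13713
20–39: 12500 × 0.952 = 11900
40–59: 18000 × 0.941 = 16938
60–79: 21800 × 0.968 = 21102
80+: 17800 × 0.97 + 10400 × 0.461 = 17266 + 4794 = 22060
Net migration: 40–59 + 210 → 17148; 60–79 + 380 → 21482
→ [13713, 11900, 17148, 21482, 22060]
Period 2.
Births: 11900 × 0.43 = 5117, 17148 × 0.274 = 4699 ⇒ total 9816
20–39: 13713 × 0.952 = 13055
40–59: 11900 × 0.941 = 11198
60–79: 17148 × 0.968 = 16599
80+: 21482 × 0.97 + 22060 × 0.461 = 20838 + 10170 = 31008
Net migration: 40–59 + 210 → 11408; 60–79 + 380 → 16979
→ [9816, 13055, 11408, 16979, 31008]
Period 3.
Births: 13055 × 0.43 = 5614, 11408 × 0.274 = 3126 ⇒ total 8740
20–39: 9816 × 0.952 = 9345
40–59: 13055 × 0.941 = 12285
60–79: 11408 × 0.968 = 11043
80+: 16979 × 0.97 + 31008 × 0.461 = 16470 + 14295 = 30765
Net migration: 40–59 + 210 → 12495; 60–79 + 380 → 11423
→ [8740, 9345, 12495, 11423, 30765]
Period 4.
Births: 9345 × 0.43 = 4018, 12495 × 0.274 = 3424 ⇒ total 7442
20–39: 8740 × 0.952 = 8320
40–59: 9345 × 0.941 = 8794
60–79: 12495 × 0.968 = 12095
80+: 11423 × 0.97 + 30765 × 0.461 = 11080 + 14183 = 25263
Net migration: 40–59 + 210 → 9004; 60–79 + 380 → 12475
→ [7442, 8320, 9004, 12475, 25263]

8320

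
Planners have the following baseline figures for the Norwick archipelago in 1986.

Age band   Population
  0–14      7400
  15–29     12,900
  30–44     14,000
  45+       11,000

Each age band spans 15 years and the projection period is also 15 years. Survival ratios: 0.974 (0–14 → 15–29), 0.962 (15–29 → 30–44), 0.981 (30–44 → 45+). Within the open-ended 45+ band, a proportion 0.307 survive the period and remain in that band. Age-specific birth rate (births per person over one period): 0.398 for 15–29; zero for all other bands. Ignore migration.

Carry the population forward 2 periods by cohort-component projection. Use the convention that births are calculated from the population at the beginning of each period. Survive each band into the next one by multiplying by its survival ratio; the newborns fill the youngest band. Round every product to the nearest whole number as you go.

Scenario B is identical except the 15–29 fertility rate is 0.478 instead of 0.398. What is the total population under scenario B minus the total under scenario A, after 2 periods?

1581

(Bands numbered youngest = 1 to oldest = 4.)
[period 1]
Births: 12900 × 0.398 = 5134
Band 2: 7400 × 0.974 = 7208
Band 3: 12900 × 0.962 = 12410
Band 4: 14000 × 0.981 + 11000 × 0.307 = 13734 + 3377 = 17111
Population now: 0–14=5134, 15–29=7208, 30–44=12410, 45+=17111
[period 2]
Births: 7208 × 0.398 = 2869
Band 2: 5134 × 0.974 = 5001
Band 3: 7208 × 0.962 = 6934
Band 4: 12410 × 0.981 + 17111 × 0.307 = 12174 + 5253 = 17427
Population now: 0–14=2869, 15–29=5001, 30–44=6934, 45+=17427
Scenario A total after 2 periods: 32231
Scenario B projection —
[period 1]
Births: 12900 × 0.478 = 6166
Band 2: 7400 × 0.974 = 7208
Band 3: 12900 × 0.962 = 12410
Band 4: 14000 × 0.981 + 11000 × 0.307 = 13734 + 3377 = 17111
Population now: 0–14=6166, 15–29=7208, 30–44=12410, 45+=17111
[period 2]
Births: 7208 × 0.478 = 3445
Band 2: 6166 × 0.974 = 6006
Band 3: 7208 × 0.962 = 6934
Band 4: 12410 × 0.981 + 17111 × 0.307 = 12174 + 5253 = 17427
Population now: 0–14=3445, 15–29=6006, 30–44=6934, 45+=17427
Scenario B total after 2 periods: 33812
Difference B − A = 33812 − 32231 = 1581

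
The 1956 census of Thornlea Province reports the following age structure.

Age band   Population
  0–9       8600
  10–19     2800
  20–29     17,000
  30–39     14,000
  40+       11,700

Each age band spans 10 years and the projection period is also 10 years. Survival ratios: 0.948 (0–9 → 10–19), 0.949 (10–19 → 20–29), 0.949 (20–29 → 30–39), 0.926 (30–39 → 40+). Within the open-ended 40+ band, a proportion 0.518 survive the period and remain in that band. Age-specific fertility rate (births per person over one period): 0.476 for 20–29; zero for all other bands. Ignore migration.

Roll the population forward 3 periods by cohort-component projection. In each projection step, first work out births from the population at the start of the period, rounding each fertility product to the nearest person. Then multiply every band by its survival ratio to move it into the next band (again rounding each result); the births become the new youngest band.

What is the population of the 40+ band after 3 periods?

After projecting period 1:
Births: 17000 * 0.476 = 8092
10–19: 8600 * 0.948 = 8153
20–29: 2800 * 0.949 = 2657
30–39: 17000 * 0.949 = 16133
40+: 14000 * 0.926 + 11700 * 0.518 = 12964 + 6061 = 19025
Population now: 0–9=8092, 10–19=8153, 20–29=2657, 30–39=16133, 40+=19025
After projecting period 2:
Births: 2657 * 0.476 = 1265
10–19: 8092 * 0.948 = 7671
20–29: 8153 * 0.949 = 7737
30–39: 2657 * 0.949 = 2521
40+: 16133 * 0.926 + 19025 * 0.518 = 14939 + 9855 = 24794
Population now: 0–9=1265, 10–19=7671, 20–29=7737, 30–39=2521, 40+=24794
After projecting period 3:
Births: 7737 * 0.476 = 3683
10–19: 1265 * 0.948 = 1199
20–29: 7671 * 0.949 = 7280
30–39: 7737 * 0.949 = 7342
40+: 2521 * 0.926 + 24794 * 0.518 = 2334 + 12843 = 15177
Population now: 0–9=3683, 10–19=1199, 20–29=7280, 30–39=7342, 40+=15177

15177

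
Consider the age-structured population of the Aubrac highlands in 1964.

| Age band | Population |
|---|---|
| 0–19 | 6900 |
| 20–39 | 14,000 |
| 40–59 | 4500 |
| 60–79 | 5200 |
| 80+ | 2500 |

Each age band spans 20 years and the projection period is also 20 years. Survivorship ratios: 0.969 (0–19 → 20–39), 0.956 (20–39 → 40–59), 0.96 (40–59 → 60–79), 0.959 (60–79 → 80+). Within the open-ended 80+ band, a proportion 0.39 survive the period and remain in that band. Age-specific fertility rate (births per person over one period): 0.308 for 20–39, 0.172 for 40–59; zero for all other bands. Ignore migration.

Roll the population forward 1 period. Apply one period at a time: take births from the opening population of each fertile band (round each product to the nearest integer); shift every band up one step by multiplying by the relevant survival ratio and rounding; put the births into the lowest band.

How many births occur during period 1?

5086

After projecting period 1:
Births: 14000 * 0.308 = 4312 ; 4500 * 0.172 = 774 ⇒ total 5086
20–39: 6900 * 0.969 = 6686
40–59: 14000 * 0.956 = 13384
60–79: 4500 * 0.96 = 4320
80+: 5200 * 0.959 + 2500 * 0.39 = 4987 + 975 = 5962
Population now: 0–19=5086, 20–39=6686, 40–59=13384, 60–79=4320, 80+=5962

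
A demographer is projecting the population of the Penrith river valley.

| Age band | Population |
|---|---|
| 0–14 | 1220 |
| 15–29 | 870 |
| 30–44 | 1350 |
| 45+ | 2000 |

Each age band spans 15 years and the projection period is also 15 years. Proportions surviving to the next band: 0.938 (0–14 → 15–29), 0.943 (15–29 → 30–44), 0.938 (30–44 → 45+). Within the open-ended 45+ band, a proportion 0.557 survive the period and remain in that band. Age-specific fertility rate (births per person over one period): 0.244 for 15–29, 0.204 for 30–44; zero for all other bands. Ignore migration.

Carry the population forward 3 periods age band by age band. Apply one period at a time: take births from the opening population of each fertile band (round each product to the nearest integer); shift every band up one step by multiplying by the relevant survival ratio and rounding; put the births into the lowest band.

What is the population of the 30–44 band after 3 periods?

Period 1:
Births: 870 × 0.244 = 212  |  1350 × 0.204 = 275 → 487
15–29: 1220 × 0.938 = 1144
30–44: 870 × 0.943 = 820
45+: 1350 × 0.938 + 2000 × 0.557 = 1266 + 1114 = 2380
Population now: 0–14=487, 15–29=1144, 30–44=820, 45+=2380
Period 2:
Births: 1144 × 0.244 = 279  |  820 × 0.204 = 167 → 446
15–29: 487 × 0.938 = 457
30–44: 1144 × 0.943 = 1079
45+: 820 × 0.938 + 2380 × 0.557 = 769 + 1326 = 2095
Population now: 0–14=446, 15–29=457, 30–44=1079, 45+=2095
Period 3:
Births: 457 × 0.244 = 112  |  1079 × 0.204 = 220 → 332
15–29: 446 × 0.938 = 418
30–44: 457 × 0.943 = 431
45+: 1079 × 0.938 + 2095 × 0.557 = 1012 + 1167 = 2179
Population now: 0–14=332, 15–29=418, 30–44=431, 45+=2179

431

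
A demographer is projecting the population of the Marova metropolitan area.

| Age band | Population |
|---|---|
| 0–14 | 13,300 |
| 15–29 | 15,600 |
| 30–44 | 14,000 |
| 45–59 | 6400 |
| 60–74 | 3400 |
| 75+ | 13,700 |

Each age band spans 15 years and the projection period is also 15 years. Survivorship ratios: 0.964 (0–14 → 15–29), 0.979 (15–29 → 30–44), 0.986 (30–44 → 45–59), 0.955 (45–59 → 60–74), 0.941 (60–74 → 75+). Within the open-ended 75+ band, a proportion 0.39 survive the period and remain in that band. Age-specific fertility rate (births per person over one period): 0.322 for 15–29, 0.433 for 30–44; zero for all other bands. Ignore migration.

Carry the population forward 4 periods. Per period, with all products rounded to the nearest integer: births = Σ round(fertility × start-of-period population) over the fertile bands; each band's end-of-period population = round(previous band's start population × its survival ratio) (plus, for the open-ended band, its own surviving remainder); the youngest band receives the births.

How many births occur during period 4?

7864

After projecting period 1:
Births: 15600 × 0.322 = 5023 ; 14000 × 0.433 = 6062 → 11085
15–29: 13300 × 0.964 = 12821
30–44: 15600 × 0.979 = 15272
45–59: 14000 × 0.986 = 13804
60–74: 6400 × 0.955 = 6112
75+: 3400 × 0.941 + 13700 × 0.39 = 3199 + 5343 = 8542
→ [11085, 12821, 15272, 13804, 6112, 8542]
After projecting period 2:
Births: 12821 × 0.322 = 4128 ; 15272 × 0.433 = 6613 → 10741
15–29: 11085 × 0.964 = 10686
30–44: 12821 × 0.979 = 12552
45–59: 15272 × 0.986 = 15058
60–74: 13804 × 0.955 = 13183
75+: 6112 × 0.941 + 8542 × 0.39 = 5751 + 3331 = 9082
→ [10741, 10686, 12552, 15058, 13183, 9082]
After projecting period 3:
Births: 10686 × 0.322 = 3441 ; 12552 × 0.433 = 5435 → 8876
15–29: 10741 × 0.964 = 10354
30–44: 10686 × 0.979 = 10462
45–59: 12552 × 0.986 = 12376
60–74: 15058 × 0.955 = 14380
75+: 13183 × 0.941 + 9082 × 0.39 = 12405 + 3542 = 15947
→ [8876, 10354, 10462, 12376, 14380, 15947]
After projecting period 4:
Births: 10354 × 0.322 = 3334 ; 10462 × 0.433 = 4530 → 7864
15–29: 8876 × 0.964 = 8556
30–44: 10354 × 0.979 = 10137
45–59: 10462 × 0.986 = 10316
60–74: 12376 × 0.955 = 11819
75+: 14380 × 0.941 + 15947 × 0.39 = 13532 + 6219 = 19751
→ [7864, 8556, 10137, 10316, 11819, 19751]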